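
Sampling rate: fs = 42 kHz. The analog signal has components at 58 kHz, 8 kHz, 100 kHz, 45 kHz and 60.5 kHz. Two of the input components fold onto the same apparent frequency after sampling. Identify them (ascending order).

58 kHz, 100 kHz

fs/2 = 21 kHz.
58 kHz mod fs = 16 kHz.
16 kHz ≤ fs/2 = 21 kHz, appears at 16 kHz.
8 kHz ≤ fs/2 = 21 kHz, passes unchanged.
100 kHz mod fs = 16 kHz.
16 kHz ≤ fs/2 = 21 kHz, appears at 16 kHz.
45 kHz mod fs = 3 kHz.
3 kHz ≤ fs/2 = 21 kHz, appears at 3 kHz.
60.5 kHz mod fs = 18.5 kHz.
18.5 kHz ≤ fs/2 = 21 kHz, appears at 18.5 kHz.
58 kHz and 100 kHz both map to 16 kHz.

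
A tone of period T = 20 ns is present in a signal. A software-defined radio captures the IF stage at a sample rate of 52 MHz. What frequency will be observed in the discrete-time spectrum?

T = 20 ns → f = 1/T = 50 MHz.
50 MHz > fs/2 = 26 MHz, folds to fs − 50 MHz = 2 MHz.

2 MHz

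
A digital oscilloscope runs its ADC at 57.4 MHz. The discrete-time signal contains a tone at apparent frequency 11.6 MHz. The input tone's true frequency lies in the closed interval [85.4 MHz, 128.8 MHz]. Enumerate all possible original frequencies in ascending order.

103.2 MHz, 126.4 MHz

Frequencies that alias to 11.6 MHz are k·fs ± 11.6 MHz for integer k ≥ 0.
k=0: 11.6 MHz.
k=1: 45.8 MHz, 69 MHz.
k=2: 103.2 MHz, 126.4 MHz.
k=3: 160.6 MHz, 183.8 MHz.
Within [85.4 MHz, 128.8 MHz]: 103.2 MHz, 126.4 MHz.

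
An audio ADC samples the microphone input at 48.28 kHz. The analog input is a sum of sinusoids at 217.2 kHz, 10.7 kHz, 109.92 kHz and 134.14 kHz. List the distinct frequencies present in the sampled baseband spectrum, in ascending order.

10.7 kHz, 13.36 kHz, 24.08 kHz

fs/2 = 24.14 kHz.
217.2 kHz mod fs = 24.08 kHz.
24.08 kHz ≤ fs/2 = 24.14 kHz, appears at 24.08 kHz.
10.7 kHz ≤ fs/2 = 24.14 kHz, passes unchanged.
109.92 kHz mod fs = 13.36 kHz.
13.36 kHz ≤ fs/2 = 24.14 kHz, appears at 13.36 kHz.
134.14 kHz mod fs = 37.58 kHz.
37.58 kHz > fs/2 = 24.14 kHz, folds to fs − 37.58 kHz = 10.7 kHz.
Distinct values: {10.7 kHz, 13.36 kHz, 24.08 kHz}.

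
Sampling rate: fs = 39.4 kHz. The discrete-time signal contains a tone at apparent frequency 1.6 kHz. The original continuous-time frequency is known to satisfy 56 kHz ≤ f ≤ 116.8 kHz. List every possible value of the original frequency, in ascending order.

Frequencies that alias to 1.6 kHz are k·fs ± 1.6 kHz for integer k ≥ 0.
k=0: 1.6 kHz.
k=1: 37.8 kHz, 41 kHz.
k=2: 77.2 kHz, 80.4 kHz.
k=3: 116.6 kHz, 119.8 kHz.
k=4: 156 kHz, 159.2 kHz.
Within [56 kHz, 116.8 kHz]: 77.2 kHz, 80.4 kHz, 116.6 kHz.

77.2 kHz, 80.4 kHz, 116.6 kHz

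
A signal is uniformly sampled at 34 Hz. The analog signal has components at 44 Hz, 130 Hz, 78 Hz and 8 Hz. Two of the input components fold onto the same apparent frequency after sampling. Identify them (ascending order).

fs/2 = 17 Hz.
44 Hz mod fs = 10 Hz.
10 Hz ≤ fs/2 = 17 Hz, appears at 10 Hz.
130 Hz mod fs = 28 Hz.
28 Hz > fs/2 = 17 Hz, folds to fs − 28 Hz = 6 Hz.
78 Hz mod fs = 10 Hz.
10 Hz ≤ fs/2 = 17 Hz, appears at 10 Hz.
8 Hz ≤ fs/2 = 17 Hz, passes unchanged.
44 Hz and 78 Hz both map to 10 Hz.

44 Hz, 78 Hz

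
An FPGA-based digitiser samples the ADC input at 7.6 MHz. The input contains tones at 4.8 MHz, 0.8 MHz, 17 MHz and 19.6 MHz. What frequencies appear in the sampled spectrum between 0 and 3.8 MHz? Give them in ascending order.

fs/2 = 3.8 MHz.
4.8 MHz > fs/2 = 3.8 MHz, folds to fs − 4.8 MHz = 2.8 MHz.
0.8 MHz ≤ fs/2 = 3.8 MHz, passes unchanged.
17 MHz mod fs = 1.8 MHz.
1.8 MHz ≤ fs/2 = 3.8 MHz, appears at 1.8 MHz.
19.6 MHz mod fs = 4.4 MHz.
4.4 MHz > fs/2 = 3.8 MHz, folds to fs − 4.4 MHz = 3.2 MHz.
Distinct values: {0.8 MHz, 1.8 MHz, 2.8 MHz, 3.2 MHz}.

0.8 MHz, 1.8 MHz, 2.8 MHz, 3.2 MHz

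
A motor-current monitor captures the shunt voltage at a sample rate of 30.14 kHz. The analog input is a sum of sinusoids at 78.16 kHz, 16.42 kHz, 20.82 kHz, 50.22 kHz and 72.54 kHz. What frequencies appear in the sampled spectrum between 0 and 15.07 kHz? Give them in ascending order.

fs/2 = 15.07 kHz.
78.16 kHz mod fs = 17.88 kHz.
17.88 kHz > fs/2 = 15.07 kHz, folds to fs − 17.88 kHz = 12.26 kHz.
16.42 kHz > fs/2 = 15.07 kHz, folds to fs − 16.42 kHz = 13.72 kHz.
20.82 kHz > fs/2 = 15.07 kHz, folds to fs − 20.82 kHz = 9.32 kHz.
50.22 kHz mod fs = 20.08 kHz.
20.08 kHz > fs/2 = 15.07 kHz, folds to fs − 20.08 kHz = 10.06 kHz.
72.54 kHz mod fs = 12.26 kHz.
12.26 kHz ≤ fs/2 = 15.07 kHz, appears at 12.26 kHz.
Distinct values: {9.32 kHz, 10.06 kHz, 12.26 kHz, 13.72 kHz}.

9.32 kHz, 10.06 kHz, 12.26 kHz, 13.72 kHz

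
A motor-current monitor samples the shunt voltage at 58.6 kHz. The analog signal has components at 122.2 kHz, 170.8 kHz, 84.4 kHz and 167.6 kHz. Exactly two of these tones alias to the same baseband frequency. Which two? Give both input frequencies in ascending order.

122.2 kHz, 170.8 kHz

fs/2 = 29.3 kHz.
122.2 kHz mod fs = 5 kHz.
5 kHz ≤ fs/2 = 29.3 kHz, appears at 5 kHz.
170.8 kHz mod fs = 53.6 kHz.
53.6 kHz > fs/2 = 29.3 kHz, folds to fs − 53.6 kHz = 5 kHz.
84.4 kHz mod fs = 25.8 kHz.
25.8 kHz ≤ fs/2 = 29.3 kHz, appears at 25.8 kHz.
167.6 kHz mod fs = 50.4 kHz.
50.4 kHz > fs/2 = 29.3 kHz, folds to fs − 50.4 kHz = 8.2 kHz.
122.2 kHz and 170.8 kHz both map to 5 kHz.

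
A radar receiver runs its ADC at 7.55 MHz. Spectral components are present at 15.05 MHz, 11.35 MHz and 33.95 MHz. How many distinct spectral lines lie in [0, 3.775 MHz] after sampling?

fs/2 = 3.775 MHz.
15.05 MHz mod fs = 7.5 MHz.
7.5 MHz > fs/2 = 3.775 MHz, folds to fs − 7.5 MHz = 0.05 MHz.
11.35 MHz mod fs = 3.8 MHz.
3.8 MHz > fs/2 = 3.775 MHz, folds to fs − 3.8 MHz = 3.75 MHz.
33.95 MHz mod fs = 3.75 MHz.
3.75 MHz ≤ fs/2 = 3.775 MHz, appears at 3.75 MHz.
Distinct values: {0.05 MHz, 3.75 MHz} → 2.

2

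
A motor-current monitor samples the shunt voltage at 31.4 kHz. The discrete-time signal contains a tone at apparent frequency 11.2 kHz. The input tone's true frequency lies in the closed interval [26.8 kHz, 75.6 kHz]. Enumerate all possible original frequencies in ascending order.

Frequencies that alias to 11.2 kHz are k·fs ± 11.2 kHz for integer k ≥ 0.
k=0: 11.2 kHz.
k=1: 20.2 kHz, 42.6 kHz.
k=2: 51.6 kHz, 74 kHz.
k=3: 83 kHz, 105.4 kHz.
Within [26.8 kHz, 75.6 kHz]: 42.6 kHz, 51.6 kHz, 74 kHz.

42.6 kHz, 51.6 kHz, 74 kHz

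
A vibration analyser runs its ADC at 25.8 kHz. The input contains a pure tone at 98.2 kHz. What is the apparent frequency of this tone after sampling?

98.2 kHz mod fs = 20.8 kHz.
20.8 kHz > fs/2 = 12.9 kHz, folds to fs − 20.8 kHz = 5 kHz.

5 kHz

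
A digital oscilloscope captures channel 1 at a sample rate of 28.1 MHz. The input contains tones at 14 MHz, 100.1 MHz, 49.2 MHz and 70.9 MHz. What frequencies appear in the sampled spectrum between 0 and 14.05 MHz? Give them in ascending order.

fs/2 = 14.05 MHz.
14 MHz ≤ fs/2 = 14.05 MHz, passes unchanged.
100.1 MHz mod fs = 15.8 MHz.
15.8 MHz > fs/2 = 14.05 MHz, folds to fs − 15.8 MHz = 12.3 MHz.
49.2 MHz mod fs = 21.1 MHz.
21.1 MHz > fs/2 = 14.05 MHz, folds to fs − 21.1 MHz = 7 MHz.
70.9 MHz mod fs = 14.7 MHz.
14.7 MHz > fs/2 = 14.05 MHz, folds to fs − 14.7 MHz = 13.4 MHz.
Distinct values: {7 MHz, 12.3 MHz, 13.4 MHz, 14 MHz}.

7 MHz, 12.3 MHz, 13.4 MHz, 14 MHz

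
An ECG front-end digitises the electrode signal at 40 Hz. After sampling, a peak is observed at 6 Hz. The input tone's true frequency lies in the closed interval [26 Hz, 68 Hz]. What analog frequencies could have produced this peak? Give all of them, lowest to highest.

Frequencies that alias to 6 Hz are k·fs ± 6 Hz for integer k ≥ 0.
k=0: 6 Hz.
k=1: 34 Hz, 46 Hz.
k=2: 74 Hz, 86 Hz.
Within [26 Hz, 68 Hz]: 34 Hz, 46 Hz.

34 Hz, 46 Hz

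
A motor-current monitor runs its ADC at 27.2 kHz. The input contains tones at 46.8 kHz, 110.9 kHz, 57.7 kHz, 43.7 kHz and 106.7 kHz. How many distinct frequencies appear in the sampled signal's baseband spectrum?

4

fs/2 = 13.6 kHz.
46.8 kHz mod fs = 19.6 kHz.
19.6 kHz > fs/2 = 13.6 kHz, folds to fs − 19.6 kHz = 7.6 kHz.
110.9 kHz mod fs = 2.1 kHz.
2.1 kHz ≤ fs/2 = 13.6 kHz, appears at 2.1 kHz.
57.7 kHz mod fs = 3.3 kHz.
3.3 kHz ≤ fs/2 = 13.6 kHz, appears at 3.3 kHz.
43.7 kHz mod fs = 16.5 kHz.
16.5 kHz > fs/2 = 13.6 kHz, folds to fs − 16.5 kHz = 10.7 kHz.
106.7 kHz mod fs = 25.1 kHz.
25.1 kHz > fs/2 = 13.6 kHz, folds to fs − 25.1 kHz = 2.1 kHz.
Distinct values: {2.1 kHz, 3.3 kHz, 7.6 kHz, 10.7 kHz} → 4.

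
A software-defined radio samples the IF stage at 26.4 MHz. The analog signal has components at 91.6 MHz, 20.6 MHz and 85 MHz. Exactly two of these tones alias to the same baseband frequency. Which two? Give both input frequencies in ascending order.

fs/2 = 13.2 MHz.
91.6 MHz mod fs = 12.4 MHz.
12.4 MHz ≤ fs/2 = 13.2 MHz, appears at 12.4 MHz.
20.6 MHz > fs/2 = 13.2 MHz, folds to fs − 20.6 MHz = 5.8 MHz.
85 MHz mod fs = 5.8 MHz.
5.8 MHz ≤ fs/2 = 13.2 MHz, appears at 5.8 MHz.
20.6 MHz and 85 MHz both map to 5.8 MHz.

20.6 MHz, 85 MHz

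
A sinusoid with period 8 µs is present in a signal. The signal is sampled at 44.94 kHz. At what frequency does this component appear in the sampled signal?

9.82 kHz

T = 8 µs → f = 1/T = 125 kHz.
125 kHz mod fs = 35.12 kHz.
35.12 kHz > fs/2 = 22.47 kHz, folds to fs − 35.12 kHz = 9.82 kHz.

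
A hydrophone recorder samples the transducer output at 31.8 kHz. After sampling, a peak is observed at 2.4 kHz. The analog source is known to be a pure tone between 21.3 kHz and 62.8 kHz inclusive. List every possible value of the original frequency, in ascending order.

29.4 kHz, 34.2 kHz, 61.2 kHz

Frequencies that alias to 2.4 kHz are k·fs ± 2.4 kHz for integer k ≥ 0.
k=0: 2.4 kHz.
k=1: 29.4 kHz, 34.2 kHz.
k=2: 61.2 kHz, 66 kHz.
k=3: 93 kHz, 97.8 kHz.
Within [21.3 kHz, 62.8 kHz]: 29.4 kHz, 34.2 kHz, 61.2 kHz.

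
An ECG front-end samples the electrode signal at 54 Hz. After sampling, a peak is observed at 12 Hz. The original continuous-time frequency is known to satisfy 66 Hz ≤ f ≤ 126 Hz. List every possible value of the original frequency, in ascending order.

Frequencies that alias to 12 Hz are k·fs ± 12 Hz for integer k ≥ 0.
k=0: 12 Hz.
k=1: 42 Hz, 66 Hz.
k=2: 96 Hz, 120 Hz.
k=3: 150 Hz, 174 Hz.
Within [66 Hz, 126 Hz]: 66 Hz, 96 Hz, 120 Hz.

66 Hz, 96 Hz, 120 Hz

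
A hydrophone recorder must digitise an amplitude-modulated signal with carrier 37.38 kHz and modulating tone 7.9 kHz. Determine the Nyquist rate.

AM sidebands sit at fc ± fm = 29.48 kHz and 45.28 kHz.
Highest-frequency component: 45.28 kHz.
Nyquist rate = 2 × 45.28 kHz = 90.56 kHz.

90.56 kHz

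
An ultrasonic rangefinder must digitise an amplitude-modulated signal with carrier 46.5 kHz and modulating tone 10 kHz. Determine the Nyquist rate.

AM sidebands sit at fc ± fm = 36.5 kHz and 56.5 kHz.
Highest-frequency component: 56.5 kHz.
Nyquist rate = 2 × 56.5 kHz = 113 kHz.

113 kHz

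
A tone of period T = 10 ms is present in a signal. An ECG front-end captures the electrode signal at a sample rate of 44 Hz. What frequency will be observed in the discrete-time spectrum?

T = 10 ms → f = 1/T = 100 Hz.
100 Hz mod fs = 12 Hz.
12 Hz ≤ fs/2 = 22 Hz, appears at 12 Hz.

12 Hz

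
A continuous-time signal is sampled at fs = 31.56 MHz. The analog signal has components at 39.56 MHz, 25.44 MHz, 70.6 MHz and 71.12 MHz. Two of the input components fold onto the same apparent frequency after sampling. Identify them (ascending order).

fs/2 = 15.78 MHz.
39.56 MHz mod fs = 8 MHz.
8 MHz ≤ fs/2 = 15.78 MHz, appears at 8 MHz.
25.44 MHz > fs/2 = 15.78 MHz, folds to fs − 25.44 MHz = 6.12 MHz.
70.6 MHz mod fs = 7.48 MHz.
7.48 MHz ≤ fs/2 = 15.78 MHz, appears at 7.48 MHz.
71.12 MHz mod fs = 8 MHz.
8 MHz ≤ fs/2 = 15.78 MHz, appears at 8 MHz.
39.56 MHz and 71.12 MHz both map to 8 MHz.

39.56 MHz, 71.12 MHz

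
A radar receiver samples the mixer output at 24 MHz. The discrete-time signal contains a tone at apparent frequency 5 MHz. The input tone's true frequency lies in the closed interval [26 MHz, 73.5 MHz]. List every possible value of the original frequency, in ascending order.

29 MHz, 43 MHz, 53 MHz, 67 MHz

Frequencies that alias to 5 MHz are k·fs ± 5 MHz for integer k ≥ 0.
k=0: 5 MHz.
k=1: 19 MHz, 29 MHz.
k=2: 43 MHz, 53 MHz.
k=3: 67 MHz, 77 MHz.
k=4: 91 MHz, 101 MHz.
Within [26 MHz, 73.5 MHz]: 29 MHz, 43 MHz, 53 MHz, 67 MHz.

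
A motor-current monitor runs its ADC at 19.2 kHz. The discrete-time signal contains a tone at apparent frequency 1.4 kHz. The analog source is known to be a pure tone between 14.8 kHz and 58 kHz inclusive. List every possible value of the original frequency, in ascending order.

Frequencies that alias to 1.4 kHz are k·fs ± 1.4 kHz for integer k ≥ 0.
k=0: 1.4 kHz.
k=1: 17.8 kHz, 20.6 kHz.
k=2: 37 kHz, 39.8 kHz.
k=3: 56.2 kHz, 59 kHz.
k=4: 75.4 kHz, 78.2 kHz.
Within [14.8 kHz, 58 kHz]: 17.8 kHz, 20.6 kHz, 37 kHz, 39.8 kHz, 56.2 kHz.

17.8 kHz, 20.6 kHz, 37 kHz, 39.8 kHz, 56.2 kHz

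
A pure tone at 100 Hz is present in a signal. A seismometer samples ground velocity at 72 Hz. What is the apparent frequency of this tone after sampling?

100 Hz mod fs = 28 Hz.
28 Hz ≤ fs/2 = 36 Hz, appears at 28 Hz.

28 Hz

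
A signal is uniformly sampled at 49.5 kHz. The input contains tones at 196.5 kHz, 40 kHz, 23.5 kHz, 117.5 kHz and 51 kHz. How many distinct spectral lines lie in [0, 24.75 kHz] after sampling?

fs/2 = 24.75 kHz.
196.5 kHz mod fs = 48 kHz.
48 kHz > fs/2 = 24.75 kHz, folds to fs − 48 kHz = 1.5 kHz.
40 kHz > fs/2 = 24.75 kHz, folds to fs − 40 kHz = 9.5 kHz.
23.5 kHz ≤ fs/2 = 24.75 kHz, passes unchanged.
117.5 kHz mod fs = 18.5 kHz.
18.5 kHz ≤ fs/2 = 24.75 kHz, appears at 18.5 kHz.
51 kHz mod fs = 1.5 kHz.
1.5 kHz ≤ fs/2 = 24.75 kHz, appears at 1.5 kHz.
Distinct values: {1.5 kHz, 9.5 kHz, 18.5 kHz, 23.5 kHz} → 4.

4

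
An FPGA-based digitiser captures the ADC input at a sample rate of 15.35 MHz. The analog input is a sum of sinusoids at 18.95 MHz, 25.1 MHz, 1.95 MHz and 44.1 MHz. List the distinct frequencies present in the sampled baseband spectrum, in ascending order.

1.95 MHz, 3.6 MHz, 5.6 MHz

fs/2 = 7.675 MHz.
18.95 MHz mod fs = 3.6 MHz.
3.6 MHz ≤ fs/2 = 7.675 MHz, appears at 3.6 MHz.
25.1 MHz mod fs = 9.75 MHz.
9.75 MHz > fs/2 = 7.675 MHz, folds to fs − 9.75 MHz = 5.6 MHz.
1.95 MHz ≤ fs/2 = 7.675 MHz, passes unchanged.
44.1 MHz mod fs = 13.4 MHz.
13.4 MHz > fs/2 = 7.675 MHz, folds to fs − 13.4 MHz = 1.95 MHz.
Distinct values: {1.95 MHz, 3.6 MHz, 5.6 MHz}.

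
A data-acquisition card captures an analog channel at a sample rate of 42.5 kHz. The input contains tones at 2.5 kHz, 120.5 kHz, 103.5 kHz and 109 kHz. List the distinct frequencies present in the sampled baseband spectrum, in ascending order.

2.5 kHz, 7 kHz, 18.5 kHz

fs/2 = 21.25 kHz.
2.5 kHz ≤ fs/2 = 21.25 kHz, passes unchanged.
120.5 kHz mod fs = 35.5 kHz.
35.5 kHz > fs/2 = 21.25 kHz, folds to fs − 35.5 kHz = 7 kHz.
103.5 kHz mod fs = 18.5 kHz.
18.5 kHz ≤ fs/2 = 21.25 kHz, appears at 18.5 kHz.
109 kHz mod fs = 24 kHz.
24 kHz > fs/2 = 21.25 kHz, folds to fs − 24 kHz = 18.5 kHz.
Distinct values: {2.5 kHz, 7 kHz, 18.5 kHz}.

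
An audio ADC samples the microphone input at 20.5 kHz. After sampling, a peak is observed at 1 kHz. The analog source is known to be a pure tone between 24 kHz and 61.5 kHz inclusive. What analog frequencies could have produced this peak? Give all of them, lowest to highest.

40 kHz, 42 kHz, 60.5 kHz

Frequencies that alias to 1 kHz are k·fs ± 1 kHz for integer k ≥ 0.
k=0: 1 kHz.
k=1: 19.5 kHz, 21.5 kHz.
k=2: 40 kHz, 42 kHz.
k=3: 60.5 kHz, 62.5 kHz.
k=4: 81 kHz, 83 kHz.
Within [24 kHz, 61.5 kHz]: 40 kHz, 42 kHz, 60.5 kHz.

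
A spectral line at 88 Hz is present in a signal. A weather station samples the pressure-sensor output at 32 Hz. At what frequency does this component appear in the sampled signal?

88 Hz mod fs = 24 Hz.
24 Hz > fs/2 = 16 Hz, folds to fs − 24 Hz = 8 Hz.

8 Hz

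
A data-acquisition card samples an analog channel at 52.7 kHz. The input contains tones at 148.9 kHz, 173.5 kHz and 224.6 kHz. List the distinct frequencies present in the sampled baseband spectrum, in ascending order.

fs/2 = 26.35 kHz.
148.9 kHz mod fs = 43.5 kHz.
43.5 kHz > fs/2 = 26.35 kHz, folds to fs − 43.5 kHz = 9.2 kHz.
173.5 kHz mod fs = 15.4 kHz.
15.4 kHz ≤ fs/2 = 26.35 kHz, appears at 15.4 kHz.
224.6 kHz mod fs = 13.8 kHz.
13.8 kHz ≤ fs/2 = 26.35 kHz, appears at 13.8 kHz.
Distinct values: {9.2 kHz, 13.8 kHz, 15.4 kHz}.

9.2 kHz, 13.8 kHz, 15.4 kHz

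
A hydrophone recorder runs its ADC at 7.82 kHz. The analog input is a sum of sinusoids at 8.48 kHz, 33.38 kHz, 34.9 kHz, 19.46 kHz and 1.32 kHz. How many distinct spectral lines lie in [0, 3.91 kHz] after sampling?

5

fs/2 = 3.91 kHz.
8.48 kHz mod fs = 0.66 kHz.
0.66 kHz ≤ fs/2 = 3.91 kHz, appears at 0.66 kHz.
33.38 kHz mod fs = 2.1 kHz.
2.1 kHz ≤ fs/2 = 3.91 kHz, appears at 2.1 kHz.
34.9 kHz mod fs = 3.62 kHz.
3.62 kHz ≤ fs/2 = 3.91 kHz, appears at 3.62 kHz.
19.46 kHz mod fs = 3.82 kHz.
3.82 kHz ≤ fs/2 = 3.91 kHz, appears at 3.82 kHz.
1.32 kHz ≤ fs/2 = 3.91 kHz, passes unchanged.
Distinct values: {0.66 kHz, 1.32 kHz, 2.1 kHz, 3.62 kHz, 3.82 kHz} → 5.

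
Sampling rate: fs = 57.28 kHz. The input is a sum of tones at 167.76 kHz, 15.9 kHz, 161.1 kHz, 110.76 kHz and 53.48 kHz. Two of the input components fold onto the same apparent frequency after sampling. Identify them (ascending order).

fs/2 = 28.64 kHz.
167.76 kHz mod fs = 53.2 kHz.
53.2 kHz > fs/2 = 28.64 kHz, folds to fs − 53.2 kHz = 4.08 kHz.
15.9 kHz ≤ fs/2 = 28.64 kHz, passes unchanged.
161.1 kHz mod fs = 46.54 kHz.
46.54 kHz > fs/2 = 28.64 kHz, folds to fs − 46.54 kHz = 10.74 kHz.
110.76 kHz mod fs = 53.48 kHz.
53.48 kHz > fs/2 = 28.64 kHz, folds to fs − 53.48 kHz = 3.8 kHz.
53.48 kHz > fs/2 = 28.64 kHz, folds to fs − 53.48 kHz = 3.8 kHz.
53.48 kHz and 110.76 kHz both map to 3.8 kHz.

53.48 kHz, 110.76 kHz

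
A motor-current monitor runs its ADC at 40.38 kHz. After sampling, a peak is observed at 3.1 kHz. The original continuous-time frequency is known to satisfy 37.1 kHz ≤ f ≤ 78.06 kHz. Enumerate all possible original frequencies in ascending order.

37.28 kHz, 43.48 kHz, 77.66 kHz

Frequencies that alias to 3.1 kHz are k·fs ± 3.1 kHz for integer k ≥ 0.
k=0: 3.1 kHz.
k=1: 37.28 kHz, 43.48 kHz.
k=2: 77.66 kHz, 83.86 kHz.
k=3: 118.04 kHz, 124.24 kHz.
Within [37.1 kHz, 78.06 kHz]: 37.28 kHz, 43.48 kHz, 77.66 kHz.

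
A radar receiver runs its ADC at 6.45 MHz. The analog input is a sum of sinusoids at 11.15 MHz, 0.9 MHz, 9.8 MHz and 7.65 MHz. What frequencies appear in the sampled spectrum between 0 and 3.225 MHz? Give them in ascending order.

fs/2 = 3.225 MHz.
11.15 MHz mod fs = 4.7 MHz.
4.7 MHz > fs/2 = 3.225 MHz, folds to fs − 4.7 MHz = 1.75 MHz.
0.9 MHz ≤ fs/2 = 3.225 MHz, passes unchanged.
9.8 MHz mod fs = 3.35 MHz.
3.35 MHz > fs/2 = 3.225 MHz, folds to fs − 3.35 MHz = 3.1 MHz.
7.65 MHz mod fs = 1.2 MHz.
1.2 MHz ≤ fs/2 = 3.225 MHz, appears at 1.2 MHz.
Distinct values: {0.9 MHz, 1.2 MHz, 1.75 MHz, 3.1 MHz}.

0.9 MHz, 1.2 MHz, 1.75 MHz, 3.1 MHz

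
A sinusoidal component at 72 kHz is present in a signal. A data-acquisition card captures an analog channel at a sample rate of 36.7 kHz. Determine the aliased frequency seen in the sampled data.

72 kHz mod fs = 35.3 kHz.
35.3 kHz > fs/2 = 18.35 kHz, folds to fs − 35.3 kHz = 1.4 kHz.

1.4 kHz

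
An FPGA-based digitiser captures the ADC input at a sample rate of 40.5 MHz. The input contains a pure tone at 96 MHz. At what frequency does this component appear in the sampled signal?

96 MHz mod fs = 15 MHz.
15 MHz ≤ fs/2 = 20.25 MHz, appears at 15 MHz.

15 MHz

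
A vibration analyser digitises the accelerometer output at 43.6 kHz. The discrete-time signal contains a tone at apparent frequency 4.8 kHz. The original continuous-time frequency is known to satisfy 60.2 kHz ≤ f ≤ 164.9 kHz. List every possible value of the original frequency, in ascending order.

82.4 kHz, 92 kHz, 126 kHz, 135.6 kHz

Frequencies that alias to 4.8 kHz are k·fs ± 4.8 kHz for integer k ≥ 0.
k=0: 4.8 kHz.
k=1: 38.8 kHz, 48.4 kHz.
k=2: 82.4 kHz, 92 kHz.
k=3: 126 kHz, 135.6 kHz.
k=4: 169.6 kHz, 179.2 kHz.
Within [60.2 kHz, 164.9 kHz]: 82.4 kHz, 92 kHz, 126 kHz, 135.6 kHz.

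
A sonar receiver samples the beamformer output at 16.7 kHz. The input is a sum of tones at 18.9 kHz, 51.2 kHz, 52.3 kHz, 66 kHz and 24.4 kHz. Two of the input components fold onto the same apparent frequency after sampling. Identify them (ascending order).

fs/2 = 8.35 kHz.
18.9 kHz mod fs = 2.2 kHz.
2.2 kHz ≤ fs/2 = 8.35 kHz, appears at 2.2 kHz.
51.2 kHz mod fs = 1.1 kHz.
1.1 kHz ≤ fs/2 = 8.35 kHz, appears at 1.1 kHz.
52.3 kHz mod fs = 2.2 kHz.
2.2 kHz ≤ fs/2 = 8.35 kHz, appears at 2.2 kHz.
66 kHz mod fs = 15.9 kHz.
15.9 kHz > fs/2 = 8.35 kHz, folds to fs − 15.9 kHz = 0.8 kHz.
24.4 kHz mod fs = 7.7 kHz.
7.7 kHz ≤ fs/2 = 8.35 kHz, appears at 7.7 kHz.
18.9 kHz and 52.3 kHz both map to 2.2 kHz.

18.9 kHz, 52.3 kHz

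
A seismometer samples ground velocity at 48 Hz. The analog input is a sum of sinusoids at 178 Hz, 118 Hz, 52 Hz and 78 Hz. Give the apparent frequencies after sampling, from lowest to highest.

fs/2 = 24 Hz.
178 Hz mod fs = 34 Hz.
34 Hz > fs/2 = 24 Hz, folds to fs − 34 Hz = 14 Hz.
118 Hz mod fs = 22 Hz.
22 Hz ≤ fs/2 = 24 Hz, appears at 22 Hz.
52 Hz mod fs = 4 Hz.
4 Hz ≤ fs/2 = 24 Hz, appears at 4 Hz.
78 Hz mod fs = 30 Hz.
30 Hz > fs/2 = 24 Hz, folds to fs − 30 Hz = 18 Hz.
Distinct values: {4 Hz, 14 Hz, 18 Hz, 22 Hz}.

4 Hz, 14 Hz, 18 Hz, 22 Hz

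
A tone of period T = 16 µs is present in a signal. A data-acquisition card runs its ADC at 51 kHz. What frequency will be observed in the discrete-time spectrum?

T = 16 µs → f = 1/T = 62.5 kHz.
62.5 kHz mod fs = 11.5 kHz.
11.5 kHz ≤ fs/2 = 25.5 kHz, appears at 11.5 kHz.

11.5 kHz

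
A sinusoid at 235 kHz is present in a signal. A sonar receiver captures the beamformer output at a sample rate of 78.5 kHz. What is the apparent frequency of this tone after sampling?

235 kHz mod fs = 78 kHz.
78 kHz > fs/2 = 39.25 kHz, folds to fs − 78 kHz = 0.5 kHz.

0.5 kHz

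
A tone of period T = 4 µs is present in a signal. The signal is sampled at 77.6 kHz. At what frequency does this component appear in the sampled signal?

T = 4 µs → f = 1/T = 250 kHz.
250 kHz mod fs = 17.2 kHz.
17.2 kHz ≤ fs/2 = 38.8 kHz, appears at 17.2 kHz.

17.2 kHz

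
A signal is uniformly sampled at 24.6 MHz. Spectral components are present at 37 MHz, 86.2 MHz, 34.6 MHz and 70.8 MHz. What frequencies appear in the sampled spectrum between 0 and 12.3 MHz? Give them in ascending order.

fs/2 = 12.3 MHz.
37 MHz mod fs = 12.4 MHz.
12.4 MHz > fs/2 = 12.3 MHz, folds to fs − 12.4 MHz = 12.2 MHz.
86.2 MHz mod fs = 12.4 MHz.
12.4 MHz > fs/2 = 12.3 MHz, folds to fs − 12.4 MHz = 12.2 MHz.
34.6 MHz mod fs = 10 MHz.
10 MHz ≤ fs/2 = 12.3 MHz, appears at 10 MHz.
70.8 MHz mod fs = 21.6 MHz.
21.6 MHz > fs/2 = 12.3 MHz, folds to fs − 21.6 MHz = 3 MHz.
Distinct values: {3 MHz, 10 MHz, 12.2 MHz}.

3 MHz, 10 MHz, 12.2 MHz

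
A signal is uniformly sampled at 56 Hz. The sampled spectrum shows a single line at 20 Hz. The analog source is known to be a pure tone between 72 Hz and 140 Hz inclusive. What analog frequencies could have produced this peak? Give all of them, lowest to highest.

76 Hz, 92 Hz, 132 Hz

Frequencies that alias to 20 Hz are k·fs ± 20 Hz for integer k ≥ 0.
k=0: 20 Hz.
k=1: 36 Hz, 76 Hz.
k=2: 92 Hz, 132 Hz.
k=3: 148 Hz, 188 Hz.
Within [72 Hz, 140 Hz]: 76 Hz, 92 Hz, 132 Hz.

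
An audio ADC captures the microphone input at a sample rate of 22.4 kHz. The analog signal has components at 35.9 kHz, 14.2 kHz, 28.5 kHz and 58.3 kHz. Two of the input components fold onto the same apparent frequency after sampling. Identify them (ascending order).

fs/2 = 11.2 kHz.
35.9 kHz mod fs = 13.5 kHz.
13.5 kHz > fs/2 = 11.2 kHz, folds to fs − 13.5 kHz = 8.9 kHz.
14.2 kHz > fs/2 = 11.2 kHz, folds to fs − 14.2 kHz = 8.2 kHz.
28.5 kHz mod fs = 6.1 kHz.
6.1 kHz ≤ fs/2 = 11.2 kHz, appears at 6.1 kHz.
58.3 kHz mod fs = 13.5 kHz.
13.5 kHz > fs/2 = 11.2 kHz, folds to fs − 13.5 kHz = 8.9 kHz.
35.9 kHz and 58.3 kHz both map to 8.9 kHz.

35.9 kHz, 58.3 kHz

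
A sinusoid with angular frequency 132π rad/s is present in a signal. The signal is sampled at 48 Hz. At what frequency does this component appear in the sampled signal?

18 Hz

ω = 132π rad/s → f = ω/(2π) = 66 Hz.
66 Hz mod fs = 18 Hz.
18 Hz ≤ fs/2 = 24 Hz, appears at 18 Hz.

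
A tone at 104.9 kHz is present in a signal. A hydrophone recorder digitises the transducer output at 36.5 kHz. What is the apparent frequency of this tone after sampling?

104.9 kHz mod fs = 31.9 kHz.
31.9 kHz > fs/2 = 18.25 kHz, folds to fs − 31.9 kHz = 4.6 kHz.

4.6 kHz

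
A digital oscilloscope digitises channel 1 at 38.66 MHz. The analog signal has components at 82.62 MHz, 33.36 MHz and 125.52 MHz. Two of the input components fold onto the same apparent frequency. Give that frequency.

5.3 MHz

fs/2 = 19.33 MHz.
82.62 MHz mod fs = 5.3 MHz.
5.3 MHz ≤ fs/2 = 19.33 MHz, appears at 5.3 MHz.
33.36 MHz > fs/2 = 19.33 MHz, folds to fs − 33.36 MHz = 5.3 MHz.
125.52 MHz mod fs = 9.54 MHz.
9.54 MHz ≤ fs/2 = 19.33 MHz, appears at 9.54 MHz.
33.36 MHz and 82.62 MHz both map to 5.3 MHz.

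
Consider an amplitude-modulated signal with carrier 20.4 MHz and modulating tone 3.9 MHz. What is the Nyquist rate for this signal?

AM sidebands sit at fc ± fm = 16.5 MHz and 24.3 MHz.
Highest-frequency component: 24.3 MHz.
Nyquist rate = 2 × 24.3 MHz = 48.6 MHz.

48.6 MHz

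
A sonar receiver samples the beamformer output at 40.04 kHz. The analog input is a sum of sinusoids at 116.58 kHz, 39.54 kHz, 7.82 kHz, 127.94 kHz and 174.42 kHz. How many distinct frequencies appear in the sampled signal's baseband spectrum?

fs/2 = 20.02 kHz.
116.58 kHz mod fs = 36.5 kHz.
36.5 kHz > fs/2 = 20.02 kHz, folds to fs − 36.5 kHz = 3.54 kHz.
39.54 kHz > fs/2 = 20.02 kHz, folds to fs − 39.54 kHz = 0.5 kHz.
7.82 kHz ≤ fs/2 = 20.02 kHz, passes unchanged.
127.94 kHz mod fs = 7.82 kHz.
7.82 kHz ≤ fs/2 = 20.02 kHz, appears at 7.82 kHz.
174.42 kHz mod fs = 14.26 kHz.
14.26 kHz ≤ fs/2 = 20.02 kHz, appears at 14.26 kHz.
Distinct values: {0.5 kHz, 3.54 kHz, 7.82 kHz, 14.26 kHz} → 4.

4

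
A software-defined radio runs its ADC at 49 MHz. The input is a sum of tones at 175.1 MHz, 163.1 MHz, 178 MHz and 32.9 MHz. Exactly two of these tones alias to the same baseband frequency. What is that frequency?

fs/2 = 24.5 MHz.
175.1 MHz mod fs = 28.1 MHz.
28.1 MHz > fs/2 = 24.5 MHz, folds to fs − 28.1 MHz = 20.9 MHz.
163.1 MHz mod fs = 16.1 MHz.
16.1 MHz ≤ fs/2 = 24.5 MHz, appears at 16.1 MHz.
178 MHz mod fs = 31 MHz.
31 MHz > fs/2 = 24.5 MHz, folds to fs − 31 MHz = 18 MHz.
32.9 MHz > fs/2 = 24.5 MHz, folds to fs − 32.9 MHz = 16.1 MHz.
32.9 MHz and 163.1 MHz both map to 16.1 MHz.

16.1 MHz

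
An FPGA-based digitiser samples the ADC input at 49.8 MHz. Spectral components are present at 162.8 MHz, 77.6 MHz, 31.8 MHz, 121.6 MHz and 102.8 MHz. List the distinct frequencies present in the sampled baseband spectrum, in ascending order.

fs/2 = 24.9 MHz.
162.8 MHz mod fs = 13.4 MHz.
13.4 MHz ≤ fs/2 = 24.9 MHz, appears at 13.4 MHz.
77.6 MHz mod fs = 27.8 MHz.
27.8 MHz > fs/2 = 24.9 MHz, folds to fs − 27.8 MHz = 22 MHz.
31.8 MHz > fs/2 = 24.9 MHz, folds to fs − 31.8 MHz = 18 MHz.
121.6 MHz mod fs = 22 MHz.
22 MHz ≤ fs/2 = 24.9 MHz, appears at 22 MHz.
102.8 MHz mod fs = 3.2 MHz.
3.2 MHz ≤ fs/2 = 24.9 MHz, appears at 3.2 MHz.
Distinct values: {3.2 MHz, 13.4 MHz, 18 MHz, 22 MHz}.

3.2 MHz, 13.4 MHz, 18 MHz, 22 MHz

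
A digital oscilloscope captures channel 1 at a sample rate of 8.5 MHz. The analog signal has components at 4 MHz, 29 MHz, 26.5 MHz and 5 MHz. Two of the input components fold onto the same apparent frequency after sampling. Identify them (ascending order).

fs/2 = 4.25 MHz.
4 MHz ≤ fs/2 = 4.25 MHz, passes unchanged.
29 MHz mod fs = 3.5 MHz.
3.5 MHz ≤ fs/2 = 4.25 MHz, appears at 3.5 MHz.
26.5 MHz mod fs = 1 MHz.
1 MHz ≤ fs/2 = 4.25 MHz, appears at 1 MHz.
5 MHz > fs/2 = 4.25 MHz, folds to fs − 5 MHz = 3.5 MHz.
5 MHz and 29 MHz both map to 3.5 MHz.

5 MHz, 29 MHz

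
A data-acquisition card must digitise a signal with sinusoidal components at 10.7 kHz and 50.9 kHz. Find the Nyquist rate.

Highest-frequency component: 50.9 kHz.
Nyquist rate = 2 × 50.9 kHz = 101.8 kHz.

101.8 kHz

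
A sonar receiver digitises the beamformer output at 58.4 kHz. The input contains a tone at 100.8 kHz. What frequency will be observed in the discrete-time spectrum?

16 kHz

100.8 kHz mod fs = 42.4 kHz.
42.4 kHz > fs/2 = 29.2 kHz, folds to fs − 42.4 kHz = 16 kHz.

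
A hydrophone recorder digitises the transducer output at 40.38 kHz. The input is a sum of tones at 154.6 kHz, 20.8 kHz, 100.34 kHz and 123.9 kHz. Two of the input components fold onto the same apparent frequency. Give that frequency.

fs/2 = 20.19 kHz.
154.6 kHz mod fs = 33.46 kHz.
33.46 kHz > fs/2 = 20.19 kHz, folds to fs − 33.46 kHz = 6.92 kHz.
20.8 kHz > fs/2 = 20.19 kHz, folds to fs − 20.8 kHz = 19.58 kHz.
100.34 kHz mod fs = 19.58 kHz.
19.58 kHz ≤ fs/2 = 20.19 kHz, appears at 19.58 kHz.
123.9 kHz mod fs = 2.76 kHz.
2.76 kHz ≤ fs/2 = 20.19 kHz, appears at 2.76 kHz.
20.8 kHz and 100.34 kHz both map to 19.58 kHz.

19.58 kHz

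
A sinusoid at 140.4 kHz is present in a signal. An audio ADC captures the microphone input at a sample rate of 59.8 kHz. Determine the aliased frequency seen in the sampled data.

140.4 kHz mod fs = 20.8 kHz.
20.8 kHz ≤ fs/2 = 29.9 kHz, appears at 20.8 kHz.

20.8 kHz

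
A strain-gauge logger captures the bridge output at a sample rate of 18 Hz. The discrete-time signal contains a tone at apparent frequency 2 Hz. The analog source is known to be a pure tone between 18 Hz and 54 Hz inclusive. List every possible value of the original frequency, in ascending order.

Frequencies that alias to 2 Hz are k·fs ± 2 Hz for integer k ≥ 0.
k=0: 2 Hz.
k=1: 16 Hz, 20 Hz.
k=2: 34 Hz, 38 Hz.
k=3: 52 Hz, 56 Hz.
k=4: 70 Hz, 74 Hz.
Within [18 Hz, 54 Hz]: 20 Hz, 34 Hz, 38 Hz, 52 Hz.

20 Hz, 34 Hz, 38 Hz, 52 Hz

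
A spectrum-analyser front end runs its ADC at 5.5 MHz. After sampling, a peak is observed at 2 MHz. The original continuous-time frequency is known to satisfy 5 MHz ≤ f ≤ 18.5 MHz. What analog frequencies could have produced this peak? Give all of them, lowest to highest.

7.5 MHz, 9 MHz, 13 MHz, 14.5 MHz, 18.5 MHz

Frequencies that alias to 2 MHz are k·fs ± 2 MHz for integer k ≥ 0.
k=0: 2 MHz.
k=1: 3.5 MHz, 7.5 MHz.
k=2: 9 MHz, 13 MHz.
k=3: 14.5 MHz, 18.5 MHz.
k=4: 20 MHz, 24 MHz.
Within [5 MHz, 18.5 MHz]: 7.5 MHz, 9 MHz, 13 MHz, 14.5 MHz, 18.5 MHz.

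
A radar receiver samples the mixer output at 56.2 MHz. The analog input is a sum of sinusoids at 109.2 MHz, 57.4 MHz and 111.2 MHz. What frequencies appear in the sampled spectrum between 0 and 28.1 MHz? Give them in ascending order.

fs/2 = 28.1 MHz.
109.2 MHz mod fs = 53 MHz.
53 MHz > fs/2 = 28.1 MHz, folds to fs − 53 MHz = 3.2 MHz.
57.4 MHz mod fs = 1.2 MHz.
1.2 MHz ≤ fs/2 = 28.1 MHz, appears at 1.2 MHz.
111.2 MHz mod fs = 55 MHz.
55 MHz > fs/2 = 28.1 MHz, folds to fs − 55 MHz = 1.2 MHz.
Distinct values: {1.2 MHz, 3.2 MHz}.

1.2 MHz, 3.2 MHz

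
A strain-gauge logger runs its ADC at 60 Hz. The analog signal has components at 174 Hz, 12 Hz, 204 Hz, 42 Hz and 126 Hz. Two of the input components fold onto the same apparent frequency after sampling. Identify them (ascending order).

fs/2 = 30 Hz.
174 Hz mod fs = 54 Hz.
54 Hz > fs/2 = 30 Hz, folds to fs − 54 Hz = 6 Hz.
12 Hz ≤ fs/2 = 30 Hz, passes unchanged.
204 Hz mod fs = 24 Hz.
24 Hz ≤ fs/2 = 30 Hz, appears at 24 Hz.
42 Hz > fs/2 = 30 Hz, folds to fs − 42 Hz = 18 Hz.
126 Hz mod fs = 6 Hz.
6 Hz ≤ fs/2 = 30 Hz, appears at 6 Hz.
126 Hz and 174 Hz both map to 6 Hz.

126 Hz, 174 Hz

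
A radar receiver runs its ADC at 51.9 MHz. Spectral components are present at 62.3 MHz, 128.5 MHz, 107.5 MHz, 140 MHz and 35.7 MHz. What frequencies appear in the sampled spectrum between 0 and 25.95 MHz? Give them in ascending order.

3.7 MHz, 10.4 MHz, 15.7 MHz, 16.2 MHz, 24.7 MHz

fs/2 = 25.95 MHz.
62.3 MHz mod fs = 10.4 MHz.
10.4 MHz ≤ fs/2 = 25.95 MHz, appears at 10.4 MHz.
128.5 MHz mod fs = 24.7 MHz.
24.7 MHz ≤ fs/2 = 25.95 MHz, appears at 24.7 MHz.
107.5 MHz mod fs = 3.7 MHz.
3.7 MHz ≤ fs/2 = 25.95 MHz, appears at 3.7 MHz.
140 MHz mod fs = 36.2 MHz.
36.2 MHz > fs/2 = 25.95 MHz, folds to fs − 36.2 MHz = 15.7 MHz.
35.7 MHz > fs/2 = 25.95 MHz, folds to fs − 35.7 MHz = 16.2 MHz.
Distinct values: {3.7 MHz, 10.4 MHz, 15.7 MHz, 16.2 MHz, 24.7 MHz}.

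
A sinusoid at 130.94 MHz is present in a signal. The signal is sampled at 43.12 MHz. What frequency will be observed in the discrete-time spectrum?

1.58 MHz

130.94 MHz mod fs = 1.58 MHz.
1.58 MHz ≤ fs/2 = 21.56 MHz, appears at 1.58 MHz.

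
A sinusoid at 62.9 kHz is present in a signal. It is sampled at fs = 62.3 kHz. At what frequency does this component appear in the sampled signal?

0.6 kHz

62.9 kHz mod fs = 0.6 kHz.
0.6 kHz ≤ fs/2 = 31.15 kHz, appears at 0.6 kHz.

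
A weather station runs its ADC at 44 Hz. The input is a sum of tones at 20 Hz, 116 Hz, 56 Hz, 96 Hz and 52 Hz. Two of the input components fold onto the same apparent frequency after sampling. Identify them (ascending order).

52 Hz, 96 Hz

fs/2 = 22 Hz.
20 Hz ≤ fs/2 = 22 Hz, passes unchanged.
116 Hz mod fs = 28 Hz.
28 Hz > fs/2 = 22 Hz, folds to fs − 28 Hz = 16 Hz.
56 Hz mod fs = 12 Hz.
12 Hz ≤ fs/2 = 22 Hz, appears at 12 Hz.
96 Hz mod fs = 8 Hz.
8 Hz ≤ fs/2 = 22 Hz, appears at 8 Hz.
52 Hz mod fs = 8 Hz.
8 Hz ≤ fs/2 = 22 Hz, appears at 8 Hz.
52 Hz and 96 Hz both map to 8 Hz.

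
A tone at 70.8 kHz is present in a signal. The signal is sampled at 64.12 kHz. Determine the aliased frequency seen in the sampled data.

70.8 kHz mod fs = 6.68 kHz.
6.68 kHz ≤ fs/2 = 32.06 kHz, appears at 6.68 kHz.

6.68 kHz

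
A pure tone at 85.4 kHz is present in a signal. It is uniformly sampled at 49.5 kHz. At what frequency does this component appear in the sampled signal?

85.4 kHz mod fs = 35.9 kHz.
35.9 kHz > fs/2 = 24.75 kHz, folds to fs − 35.9 kHz = 13.6 kHz.

13.6 kHz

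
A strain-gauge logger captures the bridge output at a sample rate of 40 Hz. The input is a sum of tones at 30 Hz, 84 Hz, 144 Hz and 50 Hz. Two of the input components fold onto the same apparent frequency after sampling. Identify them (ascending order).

fs/2 = 20 Hz.
30 Hz > fs/2 = 20 Hz, folds to fs − 30 Hz = 10 Hz.
84 Hz mod fs = 4 Hz.
4 Hz ≤ fs/2 = 20 Hz, appears at 4 Hz.
144 Hz mod fs = 24 Hz.
24 Hz > fs/2 = 20 Hz, folds to fs − 24 Hz = 16 Hz.
50 Hz mod fs = 10 Hz.
10 Hz ≤ fs/2 = 20 Hz, appears at 10 Hz.
30 Hz and 50 Hz both map to 10 Hz.

30 Hz, 50 Hz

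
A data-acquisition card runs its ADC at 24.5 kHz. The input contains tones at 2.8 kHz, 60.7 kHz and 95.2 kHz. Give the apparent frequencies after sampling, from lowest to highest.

fs/2 = 12.25 kHz.
2.8 kHz ≤ fs/2 = 12.25 kHz, passes unchanged.
60.7 kHz mod fs = 11.7 kHz.
11.7 kHz ≤ fs/2 = 12.25 kHz, appears at 11.7 kHz.
95.2 kHz mod fs = 21.7 kHz.
21.7 kHz > fs/2 = 12.25 kHz, folds to fs − 21.7 kHz = 2.8 kHz.
Distinct values: {2.8 kHz, 11.7 kHz}.

2.8 kHz, 11.7 kHz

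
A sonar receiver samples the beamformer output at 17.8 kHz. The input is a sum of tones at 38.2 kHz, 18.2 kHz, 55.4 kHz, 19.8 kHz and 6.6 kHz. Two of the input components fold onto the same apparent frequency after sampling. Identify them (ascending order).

19.8 kHz, 55.4 kHz

fs/2 = 8.9 kHz.
38.2 kHz mod fs = 2.6 kHz.
2.6 kHz ≤ fs/2 = 8.9 kHz, appears at 2.6 kHz.
18.2 kHz mod fs = 0.4 kHz.
0.4 kHz ≤ fs/2 = 8.9 kHz, appears at 0.4 kHz.
55.4 kHz mod fs = 2 kHz.
2 kHz ≤ fs/2 = 8.9 kHz, appears at 2 kHz.
19.8 kHz mod fs = 2 kHz.
2 kHz ≤ fs/2 = 8.9 kHz, appears at 2 kHz.
6.6 kHz ≤ fs/2 = 8.9 kHz, passes unchanged.
19.8 kHz and 55.4 kHz both map to 2 kHz.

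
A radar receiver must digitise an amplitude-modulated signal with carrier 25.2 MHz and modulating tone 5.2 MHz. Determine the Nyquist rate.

60.8 MHz

AM sidebands sit at fc ± fm = 20 MHz and 30.4 MHz.
Highest-frequency component: 30.4 MHz.
Nyquist rate = 2 × 30.4 MHz = 60.8 MHz.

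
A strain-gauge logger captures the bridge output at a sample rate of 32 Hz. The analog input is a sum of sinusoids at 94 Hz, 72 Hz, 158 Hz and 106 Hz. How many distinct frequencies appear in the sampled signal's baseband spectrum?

3

fs/2 = 16 Hz.
94 Hz mod fs = 30 Hz.
30 Hz > fs/2 = 16 Hz, folds to fs − 30 Hz = 2 Hz.
72 Hz mod fs = 8 Hz.
8 Hz ≤ fs/2 = 16 Hz, appears at 8 Hz.
158 Hz mod fs = 30 Hz.
30 Hz > fs/2 = 16 Hz, folds to fs − 30 Hz = 2 Hz.
106 Hz mod fs = 10 Hz.
10 Hz ≤ fs/2 = 16 Hz, appears at 10 Hz.
Distinct values: {2 Hz, 8 Hz, 10 Hz} → 3.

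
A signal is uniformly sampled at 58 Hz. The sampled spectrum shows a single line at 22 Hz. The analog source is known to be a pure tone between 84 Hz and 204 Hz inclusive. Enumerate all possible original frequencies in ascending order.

94 Hz, 138 Hz, 152 Hz, 196 Hz

Frequencies that alias to 22 Hz are k·fs ± 22 Hz for integer k ≥ 0.
k=0: 22 Hz.
k=1: 36 Hz, 80 Hz.
k=2: 94 Hz, 138 Hz.
k=3: 152 Hz, 196 Hz.
k=4: 210 Hz, 254 Hz.
Within [84 Hz, 204 Hz]: 94 Hz, 138 Hz, 152 Hz, 196 Hz.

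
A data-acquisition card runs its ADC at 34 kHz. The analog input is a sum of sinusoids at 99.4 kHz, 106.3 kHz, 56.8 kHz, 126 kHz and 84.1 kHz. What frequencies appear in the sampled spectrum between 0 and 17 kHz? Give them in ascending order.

fs/2 = 17 kHz.
99.4 kHz mod fs = 31.4 kHz.
31.4 kHz > fs/2 = 17 kHz, folds to fs − 31.4 kHz = 2.6 kHz.
106.3 kHz mod fs = 4.3 kHz.
4.3 kHz ≤ fs/2 = 17 kHz, appears at 4.3 kHz.
56.8 kHz mod fs = 22.8 kHz.
22.8 kHz > fs/2 = 17 kHz, folds to fs − 22.8 kHz = 11.2 kHz.
126 kHz mod fs = 24 kHz.
24 kHz > fs/2 = 17 kHz, folds to fs − 24 kHz = 10 kHz.
84.1 kHz mod fs = 16.1 kHz.
16.1 kHz ≤ fs/2 = 17 kHz, appears at 16.1 kHz.
Distinct values: {2.6 kHz, 4.3 kHz, 10 kHz, 11.2 kHz, 16.1 kHz}.

2.6 kHz, 4.3 kHz, 10 kHz, 11.2 kHz, 16.1 kHz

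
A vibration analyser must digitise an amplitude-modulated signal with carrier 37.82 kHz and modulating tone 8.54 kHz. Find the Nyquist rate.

AM sidebands sit at fc ± fm = 29.28 kHz and 46.36 kHz.
Highest-frequency component: 46.36 kHz.
Nyquist rate = 2 × 46.36 kHz = 92.72 kHz.

92.72 kHz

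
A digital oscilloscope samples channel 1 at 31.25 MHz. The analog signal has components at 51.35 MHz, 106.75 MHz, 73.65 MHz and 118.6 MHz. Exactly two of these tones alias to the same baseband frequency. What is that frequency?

fs/2 = 15.625 MHz.
51.35 MHz mod fs = 20.1 MHz.
20.1 MHz > fs/2 = 15.625 MHz, folds to fs − 20.1 MHz = 11.15 MHz.
106.75 MHz mod fs = 13 MHz.
13 MHz ≤ fs/2 = 15.625 MHz, appears at 13 MHz.
73.65 MHz mod fs = 11.15 MHz.
11.15 MHz ≤ fs/2 = 15.625 MHz, appears at 11.15 MHz.
118.6 MHz mod fs = 24.85 MHz.
24.85 MHz > fs/2 = 15.625 MHz, folds to fs − 24.85 MHz = 6.4 MHz.
51.35 MHz and 73.65 MHz both map to 11.15 MHz.

11.15 MHz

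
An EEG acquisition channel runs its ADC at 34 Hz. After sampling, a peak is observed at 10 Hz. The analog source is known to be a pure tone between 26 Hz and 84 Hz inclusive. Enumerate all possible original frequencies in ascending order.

Frequencies that alias to 10 Hz are k·fs ± 10 Hz for integer k ≥ 0.
k=0: 10 Hz.
k=1: 24 Hz, 44 Hz.
k=2: 58 Hz, 78 Hz.
k=3: 92 Hz, 112 Hz.
Within [26 Hz, 84 Hz]: 44 Hz, 58 Hz, 78 Hz.

44 Hz, 58 Hz, 78 Hz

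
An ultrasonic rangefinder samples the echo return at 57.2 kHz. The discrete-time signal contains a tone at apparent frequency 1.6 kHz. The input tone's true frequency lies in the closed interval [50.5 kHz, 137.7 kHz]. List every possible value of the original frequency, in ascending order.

55.6 kHz, 58.8 kHz, 112.8 kHz, 116 kHz

Frequencies that alias to 1.6 kHz are k·fs ± 1.6 kHz for integer k ≥ 0.
k=0: 1.6 kHz.
k=1: 55.6 kHz, 58.8 kHz.
k=2: 112.8 kHz, 116 kHz.
k=3: 170 kHz, 173.2 kHz.
Within [50.5 kHz, 137.7 kHz]: 55.6 kHz, 58.8 kHz, 112.8 kHz, 116 kHz.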